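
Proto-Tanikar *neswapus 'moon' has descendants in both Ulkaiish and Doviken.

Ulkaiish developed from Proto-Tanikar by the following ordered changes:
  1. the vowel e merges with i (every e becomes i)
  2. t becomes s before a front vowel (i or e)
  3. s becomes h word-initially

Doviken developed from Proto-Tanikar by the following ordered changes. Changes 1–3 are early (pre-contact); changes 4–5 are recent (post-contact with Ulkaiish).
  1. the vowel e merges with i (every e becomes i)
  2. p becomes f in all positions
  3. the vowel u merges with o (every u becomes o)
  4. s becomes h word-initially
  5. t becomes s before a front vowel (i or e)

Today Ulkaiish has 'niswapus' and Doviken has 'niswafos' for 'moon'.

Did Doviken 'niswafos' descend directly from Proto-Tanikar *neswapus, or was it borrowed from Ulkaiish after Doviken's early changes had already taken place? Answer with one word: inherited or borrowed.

If inherited, *neswapus would pass through all of Doviken's changes:
Doviken: *neswapus
  neswapus → niswapus   [vowel merger]
  niswapus → niswafus   [unconditioned shift]
  niswafus → niswafos   [vowel merger]
  niswafos (rule 4 does not apply)
  niswafos (rule 5 does not apply)
  giving Doviken niswafos.
If borrowed from Ulkaiish 'niswapus' after the early changes, it would undergo only the recent ones:
  rule 4 (debuccalisation): no change (niswapus)
  rule 5 (palatalisation): no change (niswapus)
  ⇒ as a loan: niswapus
Doviken 'niswafos' matches the inherited outcome exactly, so it is an inherited cognate, not a loan.

inherited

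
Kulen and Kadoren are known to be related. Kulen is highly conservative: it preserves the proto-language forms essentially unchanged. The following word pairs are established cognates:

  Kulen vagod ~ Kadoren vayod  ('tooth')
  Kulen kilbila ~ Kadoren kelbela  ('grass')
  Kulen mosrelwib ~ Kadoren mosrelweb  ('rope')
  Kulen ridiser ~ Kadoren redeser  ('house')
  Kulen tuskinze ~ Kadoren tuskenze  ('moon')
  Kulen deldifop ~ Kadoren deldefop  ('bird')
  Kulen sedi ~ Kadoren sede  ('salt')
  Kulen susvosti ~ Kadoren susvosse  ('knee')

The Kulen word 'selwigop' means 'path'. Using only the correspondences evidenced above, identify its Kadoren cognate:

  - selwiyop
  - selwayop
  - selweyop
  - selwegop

selweyop

kilbila ~ kelbela, ridiser ~ redeser — Kulen i corresponds to Kadoren e after a consonant, before a consonant other than r, m, n, p, b, f, v.
vagod ~ vayod — Kulen g corresponds to Kadoren y between vowels (before a back vowel).
Applying these to Kulen 'selwigop':
  selwigop → selwegop   (i→e after a consonant, before a consonant other than r, m, n, p, b, f, v)
  selwegop → selweyop   (g→y between vowels (before a back vowel))
So the Kadoren cognate is 'selweyop'.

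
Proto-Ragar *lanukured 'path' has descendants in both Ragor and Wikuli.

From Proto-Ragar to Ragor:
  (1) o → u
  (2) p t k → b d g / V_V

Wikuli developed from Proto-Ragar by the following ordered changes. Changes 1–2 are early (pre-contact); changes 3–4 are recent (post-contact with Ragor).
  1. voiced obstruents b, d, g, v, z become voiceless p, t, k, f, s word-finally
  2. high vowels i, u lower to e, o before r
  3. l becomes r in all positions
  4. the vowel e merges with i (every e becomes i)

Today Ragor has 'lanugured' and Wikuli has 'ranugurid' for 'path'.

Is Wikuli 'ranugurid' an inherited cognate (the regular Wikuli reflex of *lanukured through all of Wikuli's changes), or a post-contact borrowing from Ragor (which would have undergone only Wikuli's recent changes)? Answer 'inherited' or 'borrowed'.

If inherited, *lanukured would pass through all of Wikuli's changes:
Wikuli: *lanukured
  lanukured → lanukuret   [final devoicing]
  lanukuret → lanukoret   [pre-rhotic lowering]
  lanukoret → ranukoret   [unconditioned shift]
  ranukoret → ranukorit   [vowel merger]
  giving Wikuli ranukorit.
If borrowed from Ragor 'lanugured' after the early changes, it would undergo only the recent ones:
  rule 3 (unconditioned shift): lanugured → ranugured
  rule 4 (vowel merger): ranugured → ranugurid
  ⇒ as a loan: ranugurid
Wikuli 'ranugurid' matches the loan outcome 'ranugurid', not the inherited 'ranukorit' — it skipped the early Wikuli changes, so it was borrowed from Ragor.

borrowed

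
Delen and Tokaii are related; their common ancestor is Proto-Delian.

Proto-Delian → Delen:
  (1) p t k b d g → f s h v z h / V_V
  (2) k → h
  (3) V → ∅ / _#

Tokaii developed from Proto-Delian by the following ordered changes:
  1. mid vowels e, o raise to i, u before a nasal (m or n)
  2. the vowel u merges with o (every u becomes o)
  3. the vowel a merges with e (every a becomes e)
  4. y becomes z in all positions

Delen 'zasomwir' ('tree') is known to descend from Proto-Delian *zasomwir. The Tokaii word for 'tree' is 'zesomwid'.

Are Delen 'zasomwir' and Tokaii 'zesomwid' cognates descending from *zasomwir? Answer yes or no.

no

Derive the expected Tokaii reflex of *zasomwir:
Tokaii: *zasomwir
  zasomwir → zasumwir   [pre-nasal raising]
  zasumwir → zasomwir   [vowel merger]
  zasomwir → zesomwir   [vowel merger]
  zesomwir (rule 4 does not apply)
  giving Tokaii zesomwir.
The regular Tokaii reflex would be 'zesomwir', but the attested form is 'zesomwid'. The correspondence is irregular, so they are not cognates (the Tokaii form has a different source).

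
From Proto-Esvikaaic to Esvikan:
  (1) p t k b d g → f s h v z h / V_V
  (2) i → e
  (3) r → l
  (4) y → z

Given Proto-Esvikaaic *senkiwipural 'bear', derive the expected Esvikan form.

Esvikan: *senkiwipural > senkiwifural > senkewefural > senkewefulal  (by intervocalic lenition, vowel merger, unconditioned shift)

senkewefulal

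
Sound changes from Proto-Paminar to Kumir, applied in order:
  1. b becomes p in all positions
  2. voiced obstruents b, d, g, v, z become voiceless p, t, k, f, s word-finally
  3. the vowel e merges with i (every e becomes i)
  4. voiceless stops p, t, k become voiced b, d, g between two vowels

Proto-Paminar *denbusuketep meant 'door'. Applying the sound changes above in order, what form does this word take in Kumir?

Kumir: *denbusuketep > denpusuketep > dinpusukitip > dinpusugidip  (by unconditioned shift, vowel merger, intervocalic voicing)

dinpusugidip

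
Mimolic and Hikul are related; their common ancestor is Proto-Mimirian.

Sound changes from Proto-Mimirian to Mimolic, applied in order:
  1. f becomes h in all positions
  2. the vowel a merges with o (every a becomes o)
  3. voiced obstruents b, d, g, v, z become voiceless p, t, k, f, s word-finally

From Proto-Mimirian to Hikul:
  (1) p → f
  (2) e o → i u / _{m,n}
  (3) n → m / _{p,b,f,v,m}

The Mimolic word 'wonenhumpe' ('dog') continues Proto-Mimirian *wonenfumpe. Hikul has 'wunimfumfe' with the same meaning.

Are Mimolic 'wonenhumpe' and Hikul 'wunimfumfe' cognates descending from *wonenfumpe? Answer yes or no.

yes

Derive the expected Hikul reflex of *wonenfumpe:
Hikul: *wonenfumpe
  wonenfumpe → wonenfumfe   [unconditioned shift]
  wonenfumfe → wuninfumfe   [pre-nasal raising]
  wuninfumfe → wunimfumfe   [nasal place assimilation]
  giving Hikul wunimfumfe.
Hikul 'wunimfumfe' matches the regular reflex exactly, so the pair is cognate.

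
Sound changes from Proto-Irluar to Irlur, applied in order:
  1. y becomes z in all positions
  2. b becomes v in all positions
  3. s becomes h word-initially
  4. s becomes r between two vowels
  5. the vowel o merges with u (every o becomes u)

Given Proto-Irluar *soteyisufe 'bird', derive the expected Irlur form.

Irlur: *soteyisufe
  soteyisufe → sotezisufe   [unconditioned shift]
  sotezisufe (rule 2 does not apply)
  sotezisufe → hotezisufe   [debuccalisation]
  hotezisufe → hotezirufe   [rhotacism]
  hotezirufe → hutezirufe   [vowel merger]
  giving Irlur hutezirufe.

hutezirufe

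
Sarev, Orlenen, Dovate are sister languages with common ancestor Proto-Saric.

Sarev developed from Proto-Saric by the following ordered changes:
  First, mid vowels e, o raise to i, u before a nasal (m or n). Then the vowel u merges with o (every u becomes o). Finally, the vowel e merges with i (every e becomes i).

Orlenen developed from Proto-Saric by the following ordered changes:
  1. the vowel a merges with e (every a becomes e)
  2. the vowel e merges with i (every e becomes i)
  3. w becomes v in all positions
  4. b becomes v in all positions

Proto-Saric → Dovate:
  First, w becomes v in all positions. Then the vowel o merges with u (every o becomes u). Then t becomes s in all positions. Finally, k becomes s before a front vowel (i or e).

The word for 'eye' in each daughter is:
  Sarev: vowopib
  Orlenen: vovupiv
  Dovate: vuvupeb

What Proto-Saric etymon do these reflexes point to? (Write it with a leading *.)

*vowupeb

Position 6: Sarev has i, Orlenen has i, Dovate has e. Dovate preserves e here (none of its changes turn any other segment into e), so the proto-segment is *e.
Position 7: Sarev has b, Orlenen has v, Dovate has b. Sarev preserves b here (none of its changes turn any other segment into b), so the proto-segment is *b.
This points to *vowupeb. Verify forward in each daughter:
Sarev: *vowupeb > vowopeb > vowopib  (by vowel merger, vowel merger)
Orlenen: start from *vowupeb.
  rule 1: no change — vowupeb
  rule 2 (vowel merger): vowupeb → vowupib
  rule 3 (unconditioned shift): vowupib → vovupib
  rule 4 (unconditioned shift): vovupib → vovupiv
  ⇒ Orlenen vovupiv
Dovate: start from *vowupeb.
  rule 1 (unconditioned shift): vowupeb → vovupeb
  rule 2 (vowel merger): vovupeb → vuvupeb
  rule 3: no change — vuvupeb
  rule 4: no change — vuvupeb
  ⇒ Dovate vuvupeb
Only *vowupeb yields all of Sarev vowopib, Orlenen vovupiv, Dovate vuvupeb.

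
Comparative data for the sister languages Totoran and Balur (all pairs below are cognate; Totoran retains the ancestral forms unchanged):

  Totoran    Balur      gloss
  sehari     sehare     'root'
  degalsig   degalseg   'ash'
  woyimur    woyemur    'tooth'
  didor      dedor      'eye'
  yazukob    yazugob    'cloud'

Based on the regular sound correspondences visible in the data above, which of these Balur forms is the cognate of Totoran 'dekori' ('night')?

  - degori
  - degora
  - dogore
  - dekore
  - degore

yazukob ~ yazugob — Totoran k corresponds to Balur g between vowels (before a back vowel).
sehari ~ sehare — Totoran i corresponds to Balur e word-finally.
Applying these to Totoran 'dekori':
  dekori → degori   (k→g between vowels (before a back vowel))
  degori → degore   (i→e word-finally)
So the Balur cognate is 'degore'.

degore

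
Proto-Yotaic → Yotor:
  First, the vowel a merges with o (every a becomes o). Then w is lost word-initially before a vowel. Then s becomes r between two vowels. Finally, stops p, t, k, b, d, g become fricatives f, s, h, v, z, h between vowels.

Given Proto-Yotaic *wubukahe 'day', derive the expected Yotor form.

uvuhohe

Yotor: *wubukahe > wubukohe > ubukohe > uvuhohe  (by vowel merger, glide loss, intervocalic lenition)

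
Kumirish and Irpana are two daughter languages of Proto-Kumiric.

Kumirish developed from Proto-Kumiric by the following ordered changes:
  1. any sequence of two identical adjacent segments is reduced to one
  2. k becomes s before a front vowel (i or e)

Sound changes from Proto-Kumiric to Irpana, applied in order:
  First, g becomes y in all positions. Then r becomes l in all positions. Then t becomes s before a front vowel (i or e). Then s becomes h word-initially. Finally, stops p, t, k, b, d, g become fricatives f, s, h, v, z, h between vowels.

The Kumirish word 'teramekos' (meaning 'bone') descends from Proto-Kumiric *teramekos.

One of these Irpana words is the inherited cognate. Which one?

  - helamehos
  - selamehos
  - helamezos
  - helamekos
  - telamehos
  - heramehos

Irpana: start from *teramekos.
  rule 1: no change — teramekos
  rule 2 (unconditioned shift): teramekos → telamekos
  rule 3 (palatalisation): telamekos → selamekos
  rule 4 (debuccalisation): selamekos → helamekos
  rule 5 (intervocalic lenition): helamekos → helamehos
  ⇒ Irpana helamehos

helamehos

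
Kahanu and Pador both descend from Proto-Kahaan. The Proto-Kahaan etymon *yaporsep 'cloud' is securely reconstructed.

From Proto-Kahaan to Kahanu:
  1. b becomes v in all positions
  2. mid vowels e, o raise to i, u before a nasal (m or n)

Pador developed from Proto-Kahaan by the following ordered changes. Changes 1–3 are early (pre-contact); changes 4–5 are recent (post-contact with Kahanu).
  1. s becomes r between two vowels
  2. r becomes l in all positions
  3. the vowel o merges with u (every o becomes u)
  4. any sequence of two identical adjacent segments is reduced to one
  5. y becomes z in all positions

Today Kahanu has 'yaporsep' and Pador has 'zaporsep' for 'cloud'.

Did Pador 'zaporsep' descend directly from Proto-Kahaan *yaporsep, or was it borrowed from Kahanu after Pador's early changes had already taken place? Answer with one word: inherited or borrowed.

If inherited, *yaporsep would pass through all of Pador's changes:
Pador: *yaporsep
  yaporsep (rule 1 does not apply)
  yaporsep → yapolsep   [unconditioned shift]
  yapolsep → yapulsep   [vowel merger]
  yapulsep (rule 4 does not apply)
  yapulsep → zapulsep   [unconditioned shift]
  giving Pador zapulsep.
If borrowed from Kahanu 'yaporsep' after the early changes, it would undergo only the recent ones:
  rule 4 (degemination): no change (yaporsep)
  rule 5 (unconditioned shift): yaporsep → zaporsep
  ⇒ as a loan: zaporsep
Pador 'zaporsep' matches the loan outcome 'zaporsep', not the inherited 'zapulsep' — it skipped the early Pador changes, so it was borrowed from Kahanu.

borrowed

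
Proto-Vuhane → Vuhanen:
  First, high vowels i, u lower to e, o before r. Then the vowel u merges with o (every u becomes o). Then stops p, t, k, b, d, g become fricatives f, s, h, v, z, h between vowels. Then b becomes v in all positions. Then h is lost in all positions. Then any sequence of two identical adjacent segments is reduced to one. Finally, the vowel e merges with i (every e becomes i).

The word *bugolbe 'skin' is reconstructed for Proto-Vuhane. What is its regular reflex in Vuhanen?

volvi

Vuhanen: start from *bugolbe.
  rule 1: no change — bugolbe
  rule 2 (vowel merger): bugolbe → bogolbe
  rule 3 (intervocalic lenition): bogolbe → boholbe
  rule 4 (unconditioned shift): boholbe → voholve
  rule 5 (h-loss): voholve → voolve
  rule 6 (degemination): voolve → volve
  rule 7 (vowel merger): volve → volvi
  ⇒ Vuhanen volvi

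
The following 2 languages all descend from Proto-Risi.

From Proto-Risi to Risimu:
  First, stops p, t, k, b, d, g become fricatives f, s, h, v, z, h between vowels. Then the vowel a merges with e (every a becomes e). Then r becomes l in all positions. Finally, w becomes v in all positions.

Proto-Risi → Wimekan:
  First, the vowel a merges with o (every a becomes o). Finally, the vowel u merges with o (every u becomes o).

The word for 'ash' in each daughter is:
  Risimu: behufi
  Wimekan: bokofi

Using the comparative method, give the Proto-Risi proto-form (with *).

*bakufi

Position 4: Risimu has u, Wimekan has o. Risimu preserves u here (none of its changes turn any other segment into u), so the proto-segment is *u.
Position 3: Risimu has h, Wimekan has k. Wimekan preserves k here (none of its changes turn any other segment into k), so the proto-segment is *k.
Position 2: Risimu has e, Wimekan has o. Taking the neighbouring segments as reconstructed: Risimu e could go back to *a or *e; Wimekan o could go back to *a or *o or *u — the one source consistent with every daughter is *a.
The remaining positions agree across the daughters. Check the candidate against every language:
Risimu: *bakufi > bahufi > behufi  (by intervocalic lenition, vowel merger)
Wimekan: start from *bakufi.
  rule 1 (vowel merger): bakufi → bokufi
  rule 2 (vowel merger): bokufi → bokofi
  ⇒ Wimekan bokofi
*bakufi is the unique common source.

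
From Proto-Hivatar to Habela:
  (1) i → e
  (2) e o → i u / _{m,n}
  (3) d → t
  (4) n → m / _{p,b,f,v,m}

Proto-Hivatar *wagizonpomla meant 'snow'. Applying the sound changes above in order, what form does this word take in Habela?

Habela: start from *wagizonpomla.
  rule 1 (vowel merger): wagizonpomla → wagezonpomla
  rule 2 (pre-nasal raising): wagezonpomla → wagezunpumla
  rule 3: no change — wagezunpumla
  rule 4 (nasal place assimilation): wagezunpumla → wagezumpumla
  ⇒ Habela wagezumpumla

wagezumpumla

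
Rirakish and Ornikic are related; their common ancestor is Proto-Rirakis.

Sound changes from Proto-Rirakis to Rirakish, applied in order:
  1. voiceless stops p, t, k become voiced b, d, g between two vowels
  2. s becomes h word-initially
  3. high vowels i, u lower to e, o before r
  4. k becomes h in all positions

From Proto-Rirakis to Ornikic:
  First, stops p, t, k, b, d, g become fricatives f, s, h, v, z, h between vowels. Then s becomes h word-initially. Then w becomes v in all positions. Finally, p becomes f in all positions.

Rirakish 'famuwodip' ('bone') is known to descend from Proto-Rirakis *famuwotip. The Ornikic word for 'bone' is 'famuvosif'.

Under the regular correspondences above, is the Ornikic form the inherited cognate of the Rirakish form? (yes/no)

yes

Derive the expected Ornikic reflex of *famuwotip:
Ornikic: start from *famuwotip.
  rule 1 (intervocalic lenition): famuwotip → famuwosip
  rule 2: no change — famuwosip
  rule 3 (unconditioned shift): famuwosip → famuvosip
  rule 4 (unconditioned shift): famuvosip → famuvosif
  ⇒ Ornikic famuvosif
Ornikic 'famuvosif' matches the regular reflex exactly, so the pair is cognate.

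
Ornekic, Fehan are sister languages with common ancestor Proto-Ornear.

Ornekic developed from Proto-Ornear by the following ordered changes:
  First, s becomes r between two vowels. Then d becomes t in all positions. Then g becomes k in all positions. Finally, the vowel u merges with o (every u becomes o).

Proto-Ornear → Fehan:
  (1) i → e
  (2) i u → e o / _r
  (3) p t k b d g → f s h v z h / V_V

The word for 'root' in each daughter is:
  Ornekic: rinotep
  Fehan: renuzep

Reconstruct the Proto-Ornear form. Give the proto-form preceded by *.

*rinudep

Position 5: Ornekic has t, Fehan has z. Taking the neighbouring segments as reconstructed: Ornekic t could go back to *t or *d; Fehan z could go back to *d or *z — the one source consistent with every daughter is *d.
Position 2: Ornekic has i, Fehan has e. Ornekic preserves i here (none of its changes turn any other segment into i), so the proto-segment is *i.
Continuing position by position gives *rinudep; check it forward:
Ornekic: *rinudep > rinutep > rinotep  (by unconditioned shift, vowel merger)
Fehan: *rinudep > renudep > renuzep  (by vowel merger, intervocalic lenition)
Only *rinudep yields all of Ornekic rinotep, Fehan renuzep.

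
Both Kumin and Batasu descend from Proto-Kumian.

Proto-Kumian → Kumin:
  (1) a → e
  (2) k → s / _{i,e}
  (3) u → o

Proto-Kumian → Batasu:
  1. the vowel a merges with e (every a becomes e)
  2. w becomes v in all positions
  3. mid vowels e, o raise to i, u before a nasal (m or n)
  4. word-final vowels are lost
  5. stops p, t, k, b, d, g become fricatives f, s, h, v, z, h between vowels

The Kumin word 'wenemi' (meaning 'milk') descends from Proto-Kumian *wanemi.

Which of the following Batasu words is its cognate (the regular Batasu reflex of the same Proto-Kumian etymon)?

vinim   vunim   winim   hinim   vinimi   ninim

Batasu: *wanemi > wenemi > venemi > vinimi > vinim  (by vowel merger, unconditioned shift, pre-nasal raising, apocope)

vinim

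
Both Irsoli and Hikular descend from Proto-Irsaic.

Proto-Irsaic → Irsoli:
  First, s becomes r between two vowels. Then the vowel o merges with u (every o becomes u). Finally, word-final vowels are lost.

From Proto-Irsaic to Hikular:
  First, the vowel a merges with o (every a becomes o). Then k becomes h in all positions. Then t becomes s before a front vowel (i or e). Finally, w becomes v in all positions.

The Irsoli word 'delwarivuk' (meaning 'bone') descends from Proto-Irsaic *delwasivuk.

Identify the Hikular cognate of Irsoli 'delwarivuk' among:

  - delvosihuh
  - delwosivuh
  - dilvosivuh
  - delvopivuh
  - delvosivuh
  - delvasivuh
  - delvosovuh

Hikular: start from *delwasivuk.
  rule 1 (vowel merger): delwasivuk → delwosivuk
  rule 2 (unconditioned shift): delwosivuk → delwosivuh
  rule 3: no change — delwosivuh
  rule 4 (unconditioned shift): delwosivuh → delvosivuh
  ⇒ Hikular delvosivuh
Among the options, 'delvosivuh' alone shows every Hikular change applied in order.

delvosivuh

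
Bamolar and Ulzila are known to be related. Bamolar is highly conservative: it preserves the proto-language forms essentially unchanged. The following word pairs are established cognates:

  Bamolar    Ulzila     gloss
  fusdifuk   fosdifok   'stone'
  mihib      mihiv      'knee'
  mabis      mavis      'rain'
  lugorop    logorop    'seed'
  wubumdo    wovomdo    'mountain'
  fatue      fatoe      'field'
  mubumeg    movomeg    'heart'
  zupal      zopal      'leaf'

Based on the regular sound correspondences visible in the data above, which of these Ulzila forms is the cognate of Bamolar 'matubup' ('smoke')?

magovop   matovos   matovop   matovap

matovop

wubumdo ~ wovomdo, mubumeg ~ movomeg — Bamolar u corresponds to Ulzila o after a consonant, before a labial obstruent.
wubumdo ~ wovomdo, mubumeg ~ movomeg — Bamolar b corresponds to Ulzila v between vowels (before a back vowel).
zupal ~ zopal — Bamolar u corresponds to Ulzila o after a consonant, before a labial obstruent.
Applying these to Bamolar 'matubup':
  matubup → matobup   (u→o after a consonant, before a labial obstruent)
  matobup → matovup   (b→v between vowels (before a back vowel))
  matovup → matovop   (u→o after a consonant, before a labial obstruent)
So the Ulzila cognate is 'matovop'.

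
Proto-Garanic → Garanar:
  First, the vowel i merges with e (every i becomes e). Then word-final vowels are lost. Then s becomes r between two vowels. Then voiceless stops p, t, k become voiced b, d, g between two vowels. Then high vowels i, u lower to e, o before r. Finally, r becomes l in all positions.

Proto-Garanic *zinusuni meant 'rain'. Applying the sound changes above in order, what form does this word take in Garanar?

Garanar: start from *zinusuni.
  rule 1 (vowel merger): zinusuni → zenusune
  rule 2 (apocope): zenusune → zenusun
  rule 3 (rhotacism): zenusun → zenurun
  rule 4: no change — zenurun
  rule 5 (pre-rhotic lowering): zenurun → zenorun
  rule 6 (unconditioned shift): zenorun → zenolun
  ⇒ Garanar zenolun

zenolun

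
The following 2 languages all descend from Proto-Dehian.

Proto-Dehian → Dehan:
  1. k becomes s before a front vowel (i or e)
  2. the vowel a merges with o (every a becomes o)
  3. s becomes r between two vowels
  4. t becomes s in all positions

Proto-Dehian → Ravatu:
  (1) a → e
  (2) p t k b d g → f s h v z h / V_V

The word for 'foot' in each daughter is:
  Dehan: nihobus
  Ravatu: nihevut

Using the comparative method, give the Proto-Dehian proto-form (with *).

Position 5: Dehan has b, Ravatu has v. Dehan preserves b here (none of its changes turn any other segment into b), so the proto-segment is *b.
Position 4: Dehan has o, Ravatu has e. Taking the neighbouring segments as reconstructed: Dehan o could go back to *a or *o; Ravatu e could go back to *a or *e — the one source consistent with every daughter is *a.
Verify the candidate proto-form against each daughter:
Dehan: start from *nihabut.
  rule 1: no change — nihabut
  rule 2 (vowel merger): nihabut → nihobut
  rule 3: no change — nihobut
  rule 4 (unconditioned shift): nihobut → nihobus
  ⇒ Dehan nihobus
Ravatu: *nihabut
  nihabut → nihebut   [vowel merger]
  nihebut → nihevut   [intervocalic lenition]
  giving Ravatu nihevut.
*nihabut is the unique common source.

*nihabut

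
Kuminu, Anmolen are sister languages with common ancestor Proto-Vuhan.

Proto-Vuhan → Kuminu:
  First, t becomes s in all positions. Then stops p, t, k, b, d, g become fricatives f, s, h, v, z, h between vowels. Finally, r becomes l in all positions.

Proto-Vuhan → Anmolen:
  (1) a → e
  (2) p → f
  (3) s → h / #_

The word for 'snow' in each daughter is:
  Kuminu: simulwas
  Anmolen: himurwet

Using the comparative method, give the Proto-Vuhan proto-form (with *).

*simurwat

Position 1: Kuminu has s, Anmolen has h. Taking the neighbouring segments as reconstructed: Kuminu s could go back to *t or *s; Anmolen h could go back to *s or *h — the one source consistent with every daughter is *s.
Position 8: Kuminu has s, Anmolen has t. Anmolen preserves t here (none of its changes turn any other segment into t), so the proto-segment is *t.
Position 5: Kuminu has l, Anmolen has r. Anmolen preserves r here (none of its changes turn any other segment into r), so the proto-segment is *r.
Continuing position by position gives *simurwat; check it forward:
Kuminu: *simurwat > simurwas > simulwas  (by unconditioned shift, unconditioned shift)
Anmolen: start from *simurwat.
  rule 1 (vowel merger): simurwat → simurwet
  rule 2: no change — simurwet
  rule 3 (debuccalisation): simurwet → himurwet
  ⇒ Anmolen himurwet
No other proto-form is consistent with every reflex, so the reconstruction is *simurwat.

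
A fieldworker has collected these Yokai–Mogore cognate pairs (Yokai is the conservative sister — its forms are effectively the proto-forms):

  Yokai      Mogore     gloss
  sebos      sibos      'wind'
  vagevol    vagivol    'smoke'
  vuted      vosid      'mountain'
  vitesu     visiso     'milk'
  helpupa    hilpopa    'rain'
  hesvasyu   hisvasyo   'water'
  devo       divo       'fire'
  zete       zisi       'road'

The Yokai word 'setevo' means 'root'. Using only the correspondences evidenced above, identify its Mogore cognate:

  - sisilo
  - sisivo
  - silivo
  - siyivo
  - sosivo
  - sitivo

vuted ~ vosid, vitesu ~ visiso — Yokai e corresponds to Mogore i after a consonant, before a consonant other than r, m, n, p, b, f, v.
vuted ~ vosid, vitesu ~ visiso — Yokai t corresponds to Mogore s between vowels (before a front vowel).
vagevol ~ vagivol, devo ~ divo — Yokai e corresponds to Mogore i after a consonant, before a labial obstruent.
Applying these to Yokai 'setevo':
  setevo → sitevo   (e→i after a consonant, before a consonant other than r, m, n, p, b, f, v)
  sitevo → sisevo   (t→s between vowels (before a front vowel))
  sisevo → sisivo   (e→i after a consonant, before a labial obstruent)
So the Mogore cognate is 'sisivo'.

sisivo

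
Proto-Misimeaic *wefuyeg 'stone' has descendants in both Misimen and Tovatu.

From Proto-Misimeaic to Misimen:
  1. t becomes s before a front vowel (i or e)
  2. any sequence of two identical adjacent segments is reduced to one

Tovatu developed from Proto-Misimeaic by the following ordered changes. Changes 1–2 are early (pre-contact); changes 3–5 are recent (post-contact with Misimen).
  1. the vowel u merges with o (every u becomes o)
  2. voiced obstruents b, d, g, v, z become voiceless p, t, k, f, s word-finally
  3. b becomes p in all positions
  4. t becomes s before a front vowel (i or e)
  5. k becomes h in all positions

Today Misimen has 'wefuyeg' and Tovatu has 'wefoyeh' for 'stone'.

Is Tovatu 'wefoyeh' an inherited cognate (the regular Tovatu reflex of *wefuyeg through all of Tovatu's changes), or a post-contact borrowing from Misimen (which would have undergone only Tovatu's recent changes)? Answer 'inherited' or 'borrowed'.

inherited

If inherited, *wefuyeg would pass through all of Tovatu's changes:
Tovatu: *wefuyeg > wefoyeg > wefoyek > wefoyeh  (by vowel merger, final devoicing, unconditioned shift)
If borrowed from Misimen 'wefuyeg' after the early changes, it would undergo only the recent ones:
  rule 3 (unconditioned shift): no change (wefuyeg)
  rule 4 (palatalisation): no change (wefuyeg)
  rule 5 (unconditioned shift): no change (wefuyeg)
  ⇒ as a loan: wefuyeg
Tovatu 'wefoyeh' matches the inherited outcome exactly, so it is an inherited cognate, not a loan.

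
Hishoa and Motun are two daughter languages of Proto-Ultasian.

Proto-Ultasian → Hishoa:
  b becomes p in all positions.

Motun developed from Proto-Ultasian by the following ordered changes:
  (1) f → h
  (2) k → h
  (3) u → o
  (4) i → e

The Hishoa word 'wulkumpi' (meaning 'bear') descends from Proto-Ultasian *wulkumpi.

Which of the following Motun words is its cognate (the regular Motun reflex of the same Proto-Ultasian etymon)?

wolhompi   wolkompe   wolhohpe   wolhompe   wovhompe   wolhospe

wolhompe

Motun: *wulkumpi > wulhumpi > wolhompi > wolhompe  (by unconditioned shift, vowel merger, vowel merger)
Only 'wolhompe' matches the regular Motun development of *wulkumpi.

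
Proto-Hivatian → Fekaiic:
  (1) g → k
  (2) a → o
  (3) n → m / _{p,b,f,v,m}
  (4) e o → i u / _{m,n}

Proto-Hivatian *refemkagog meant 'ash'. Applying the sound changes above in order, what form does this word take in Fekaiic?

refimkokok

Fekaiic: *refemkagog > refemkakok > refemkokok > refimkokok  (by unconditioned shift, vowel merger, pre-nasal raising)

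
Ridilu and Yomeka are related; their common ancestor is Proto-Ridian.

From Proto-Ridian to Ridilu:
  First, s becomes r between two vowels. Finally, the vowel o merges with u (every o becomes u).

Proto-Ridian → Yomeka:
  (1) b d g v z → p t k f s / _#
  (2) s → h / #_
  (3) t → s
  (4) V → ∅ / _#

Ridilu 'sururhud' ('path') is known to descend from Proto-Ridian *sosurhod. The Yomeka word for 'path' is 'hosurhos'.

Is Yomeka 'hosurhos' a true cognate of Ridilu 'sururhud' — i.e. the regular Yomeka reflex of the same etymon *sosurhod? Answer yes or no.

yes

Derive the expected Yomeka reflex of *sosurhod:
Yomeka: *sosurhod > sosurhot > hosurhot > hosurhos  (by final devoicing, debuccalisation, unconditioned shift)
Yomeka 'hosurhos' matches the regular reflex exactly, so the pair is cognate.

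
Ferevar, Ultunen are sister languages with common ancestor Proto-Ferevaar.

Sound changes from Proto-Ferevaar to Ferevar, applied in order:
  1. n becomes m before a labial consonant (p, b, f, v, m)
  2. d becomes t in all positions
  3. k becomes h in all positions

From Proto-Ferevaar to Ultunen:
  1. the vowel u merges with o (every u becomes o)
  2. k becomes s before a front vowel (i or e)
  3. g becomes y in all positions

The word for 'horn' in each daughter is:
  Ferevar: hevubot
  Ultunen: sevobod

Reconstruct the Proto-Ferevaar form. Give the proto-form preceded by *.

Position 7: Ferevar has t, Ultunen has d. Ultunen preserves d here (none of its changes turn any other segment into d), so the proto-segment is *d.
Position 4: Ferevar has u, Ultunen has o. Ferevar preserves u here (none of its changes turn any other segment into u), so the proto-segment is *u.
Position 1: Ferevar has h, Ultunen has s. Taking the neighbouring segments as reconstructed: Ferevar h could go back to *k or *h; Ultunen s could go back to *k or *s — the one source consistent with every daughter is *k.
The remaining positions agree across the daughters. Check the candidate against every language:
Ferevar: *kevubod
  kevubod (rule 1 does not apply)
  kevubod → kevubot   [unconditioned shift]
  kevubot → hevubot   [unconditioned shift]
  giving Ferevar hevubot.
Ultunen: *kevubod > kevobod > sevobod  (by vowel merger, palatalisation)
No other proto-form is consistent with every reflex, so the reconstruction is *kevubod.

*kevubod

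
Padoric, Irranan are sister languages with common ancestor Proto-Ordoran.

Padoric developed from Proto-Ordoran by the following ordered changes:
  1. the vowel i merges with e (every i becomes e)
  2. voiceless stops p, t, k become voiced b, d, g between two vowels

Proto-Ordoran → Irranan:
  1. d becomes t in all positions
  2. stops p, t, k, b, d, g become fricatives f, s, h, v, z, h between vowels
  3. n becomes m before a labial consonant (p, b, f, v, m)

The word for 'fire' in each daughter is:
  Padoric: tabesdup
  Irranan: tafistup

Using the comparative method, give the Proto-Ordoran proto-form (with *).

*tapisdup

Position 6: Padoric has d, Irranan has t. Taking the neighbouring segments as reconstructed: Padoric d can only go back to *d; Irranan t could go back to *t or *d — the one source consistent with every daughter is *d.
Position 4: Padoric has e, Irranan has i. Irranan preserves i here (none of its changes turn any other segment into i), so the proto-segment is *i.
Position 3: Padoric has b, Irranan has f. Taking the neighbouring segments as reconstructed: Padoric b could go back to *p or *b; Irranan f could go back to *p or *f — the one source consistent with every daughter is *p.
The remaining positions agree across the daughters. Check the candidate against every language:
Padoric: *tapisdup
  tapisdup → tapesdup   [vowel merger]
  tapesdup → tabesdup   [intervocalic voicing]
  giving Padoric tabesdup.
Irranan: *tapisdup
  tapisdup → tapistup   [unconditioned shift]
  tapistup → tafistup   [intervocalic lenition]
  tafistup (rule 3 does not apply)
  giving Irranan tafistup.
*tapisdup is the unique common source.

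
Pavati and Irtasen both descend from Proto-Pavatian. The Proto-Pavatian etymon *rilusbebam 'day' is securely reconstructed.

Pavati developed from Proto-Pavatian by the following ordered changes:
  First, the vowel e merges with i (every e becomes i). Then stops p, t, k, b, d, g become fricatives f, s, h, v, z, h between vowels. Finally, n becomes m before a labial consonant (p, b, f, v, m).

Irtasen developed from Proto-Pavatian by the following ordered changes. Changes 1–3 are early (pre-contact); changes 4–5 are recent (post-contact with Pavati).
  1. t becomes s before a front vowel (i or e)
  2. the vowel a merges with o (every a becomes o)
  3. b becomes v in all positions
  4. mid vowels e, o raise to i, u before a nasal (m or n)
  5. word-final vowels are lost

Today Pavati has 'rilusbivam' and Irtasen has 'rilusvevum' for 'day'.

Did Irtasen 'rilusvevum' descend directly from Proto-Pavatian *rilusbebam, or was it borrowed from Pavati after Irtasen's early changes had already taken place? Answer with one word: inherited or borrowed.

inherited

If inherited, *rilusbebam would pass through all of Irtasen's changes:
Irtasen: start from *rilusbebam.
  rule 1: no change — rilusbebam
  rule 2 (vowel merger): rilusbebam → rilusbebom
  rule 3 (unconditioned shift): rilusbebom → rilusvevom
  rule 4 (pre-nasal raising): rilusvevom → rilusvevum
  rule 5: no change — rilusvevum
  ⇒ Irtasen rilusvevum
If borrowed from Pavati 'rilusbivam' after the early changes, it would undergo only the recent ones:
  rule 4 (pre-nasal raising): no change (rilusbivam)
  rule 5 (apocope): no change (rilusbivam)
  ⇒ as a loan: rilusbivam
Irtasen 'rilusvevum' matches the inherited outcome exactly, so it is an inherited cognate, not a loan.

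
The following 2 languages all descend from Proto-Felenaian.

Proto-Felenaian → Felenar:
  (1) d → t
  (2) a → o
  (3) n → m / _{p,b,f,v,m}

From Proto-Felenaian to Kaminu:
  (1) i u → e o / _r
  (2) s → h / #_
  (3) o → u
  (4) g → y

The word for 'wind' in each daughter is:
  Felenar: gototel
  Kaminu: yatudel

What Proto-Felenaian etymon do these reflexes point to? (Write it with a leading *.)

Position 1: Felenar has g, Kaminu has y. Felenar preserves g here (none of its changes turn any other segment into g), so the proto-segment is *g.
Position 5: Felenar has t, Kaminu has d. Kaminu preserves d here (none of its changes turn any other segment into d), so the proto-segment is *d.
This points to *gatodel. Verify forward in each daughter:
Felenar: start from *gatodel.
  rule 1 (unconditioned shift): gatodel → gatotel
  rule 2 (vowel merger): gatotel → gototel
  rule 3: no change — gototel
  ⇒ Felenar gototel
Kaminu: *gatodel
  gatodel (rule 1 does not apply)
  gatodel (rule 2 does not apply)
  gatodel → gatudel   [vowel merger]
  gatudel → yatudel   [unconditioned shift]
  giving Kaminu yatudel.
*gatodel is the unique common source.

*gatodel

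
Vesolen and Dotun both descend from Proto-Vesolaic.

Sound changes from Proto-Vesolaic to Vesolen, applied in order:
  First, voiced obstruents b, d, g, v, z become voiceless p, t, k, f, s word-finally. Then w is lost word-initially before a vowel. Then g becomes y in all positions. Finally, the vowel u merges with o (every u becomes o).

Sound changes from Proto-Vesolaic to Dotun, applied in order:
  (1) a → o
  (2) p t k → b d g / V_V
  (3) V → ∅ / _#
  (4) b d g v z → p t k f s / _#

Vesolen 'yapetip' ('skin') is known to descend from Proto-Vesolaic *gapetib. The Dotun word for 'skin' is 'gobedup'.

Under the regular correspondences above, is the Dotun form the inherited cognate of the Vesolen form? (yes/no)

no

Derive the expected Dotun reflex of *gapetib:
Dotun: *gapetib > gopetib > gobedib > gobedip  (by vowel merger, intervocalic voicing, final devoicing)
The regular Dotun reflex would be 'gobedip', but the attested form is 'gobedup'. The correspondence is irregular, so they are not cognates (the Dotun form has a different source).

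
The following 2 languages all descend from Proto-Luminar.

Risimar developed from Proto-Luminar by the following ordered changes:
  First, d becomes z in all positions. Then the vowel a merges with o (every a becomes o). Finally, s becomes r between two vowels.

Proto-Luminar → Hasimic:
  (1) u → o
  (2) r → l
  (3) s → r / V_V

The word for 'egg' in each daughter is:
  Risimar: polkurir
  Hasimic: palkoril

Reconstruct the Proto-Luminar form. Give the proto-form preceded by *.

*palkusir

Position 6: Risimar has r, Hasimic has r. In Hasimic, r can only continue *s, so the proto-segment is *s.
Position 8: Risimar has r, Hasimic has l. Taking the neighbouring segments as reconstructed: Risimar r can only go back to *r; Hasimic l could go back to *l or *r — the one source consistent with every daughter is *r.
This points to *palkusir. Verify forward in each daughter:
Risimar: start from *palkusir.
  rule 1: no change — palkusir
  rule 2 (vowel merger): palkusir → polkusir
  rule 3 (rhotacism): polkusir → polkurir
  ⇒ Risimar polkurir
Hasimic: *palkusir > palkosir > palkosil > palkoril  (by vowel merger, unconditioned shift, rhotacism)
No other proto-form is consistent with every reflex, so the reconstruction is *palkusir.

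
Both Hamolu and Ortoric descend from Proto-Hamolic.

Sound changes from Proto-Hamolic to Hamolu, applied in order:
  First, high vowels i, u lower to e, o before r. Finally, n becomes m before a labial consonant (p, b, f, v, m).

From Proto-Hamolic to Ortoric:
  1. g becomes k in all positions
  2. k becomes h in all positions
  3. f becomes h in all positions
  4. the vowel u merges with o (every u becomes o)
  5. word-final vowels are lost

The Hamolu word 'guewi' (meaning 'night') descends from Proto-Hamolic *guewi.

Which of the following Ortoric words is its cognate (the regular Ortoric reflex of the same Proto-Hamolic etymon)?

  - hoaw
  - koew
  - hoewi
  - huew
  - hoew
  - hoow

hoew

Ortoric: *guewi > kuewi > huewi > hoewi > hoew  (by unconditioned shift, unconditioned shift, vowel merger, apocope)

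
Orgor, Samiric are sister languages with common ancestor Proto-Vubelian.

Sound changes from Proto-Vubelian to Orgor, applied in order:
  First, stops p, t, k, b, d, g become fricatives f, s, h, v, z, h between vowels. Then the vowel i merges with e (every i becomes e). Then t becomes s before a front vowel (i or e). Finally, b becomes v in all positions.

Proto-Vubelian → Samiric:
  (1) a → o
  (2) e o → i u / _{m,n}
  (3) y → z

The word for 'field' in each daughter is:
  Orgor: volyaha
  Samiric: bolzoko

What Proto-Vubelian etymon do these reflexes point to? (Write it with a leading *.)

Position 1: Orgor has v, Samiric has b. Samiric preserves b here (none of its changes turn any other segment into b), so the proto-segment is *b.
Position 6: Orgor has h, Samiric has k. Samiric preserves k here (none of its changes turn any other segment into k), so the proto-segment is *k.
Position 4: Orgor has y, Samiric has z. Orgor preserves y here (none of its changes turn any other segment into y), so the proto-segment is *y.
This points to *bolyaka. Verify forward in each daughter:
Orgor: *bolyaka
  bolyaka → bolyaha   [intervocalic lenition]
  bolyaha (rule 2 does not apply)
  bolyaha (rule 3 does not apply)
  bolyaha → volyaha   [unconditioned shift]
  giving Orgor volyaha.
Samiric: start from *bolyaka.
  rule 1 (vowel merger): bolyaka → bolyoko
  rule 2: no change — bolyoko
  rule 3 (unconditioned shift): bolyoko → bolzoko
  ⇒ Samiric bolzoko
*bolyaka is the unique common source.

*bolyaka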